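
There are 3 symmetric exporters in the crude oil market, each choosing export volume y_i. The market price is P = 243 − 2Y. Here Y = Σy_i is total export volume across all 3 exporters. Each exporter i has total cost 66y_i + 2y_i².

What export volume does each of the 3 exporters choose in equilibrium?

14.75

A representative exporter's profit is π_i = y_i(243 − 2Y) − 66y_i − 2y_i², with Y = y_i + Σ_{j≠i} y_j.
First-order condition: 177 − 8y_i − 2Σ_{j≠i} y_j = 0.
Imposing symmetry (y_j = y for all j) turns Σ_{j≠i} y_j into 2y, so 177 = 12y and y = 14.75.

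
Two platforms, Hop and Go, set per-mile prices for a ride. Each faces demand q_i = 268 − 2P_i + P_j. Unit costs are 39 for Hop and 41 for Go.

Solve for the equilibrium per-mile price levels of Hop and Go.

115.6, 116.4

Hop's profit: π = (P_{Hop} − 39)(268 − 2P_{Hop} + P_{Go}).
∂π/∂P_{Hop} = 346 − 4P_{Hop} + P_{Go} = 0 ⇒ P_{Hop} = 86.5 + 0.25P_{Go}.
Similarly P_{Go} = 87.5 + 0.25P_{Hop}.
Substituting the second reaction function into the first: P_{Hop} = 86.5 + 0.25(87.5 + 0.25P_{Hop}), which gives 0.9375P_{Hop} = 108.375 ⇒ P_{Hop} = 115.6.
Then P_{Go} = 87.5 + 0.25·115.6 = 116.4.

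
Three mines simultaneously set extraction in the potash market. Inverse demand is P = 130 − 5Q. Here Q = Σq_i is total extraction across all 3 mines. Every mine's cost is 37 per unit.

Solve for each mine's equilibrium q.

A representative mine's profit is π_i = q_i(130 − 5Q) − 37q_i, with Q = q_i + Σ_{j≠i} q_j.
First-order condition: 93 − 10q_i − 5Σ_{j≠i} q_j = 0.
With identical mines, set every q_j = q: then 93 − 10q − 10q = 0, i.e. q = 93/20 = 4.65.

4.65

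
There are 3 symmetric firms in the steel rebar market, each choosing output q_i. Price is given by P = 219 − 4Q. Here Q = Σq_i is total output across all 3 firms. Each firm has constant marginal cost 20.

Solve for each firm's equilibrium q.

12.4375

A representative firm's profit is π_i = q_i(219 − 4Q) − 20q_i, with Q = q_i + Σ_{j≠i} q_j.
First-order condition: 199 − 8q_i − 4Σ_{j≠i} q_j = 0.
In a symmetric equilibrium every firm chooses the same q, so Σ_{j≠i} q_j = 2q. The condition becomes 199 − 16q = 0, giving q = 199/16 = 12.4375.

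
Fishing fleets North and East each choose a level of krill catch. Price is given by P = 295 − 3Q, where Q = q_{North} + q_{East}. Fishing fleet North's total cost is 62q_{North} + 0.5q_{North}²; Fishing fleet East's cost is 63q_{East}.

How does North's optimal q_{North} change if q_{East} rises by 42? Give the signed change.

Fishing fleet North's profit: π = q_{North}(295 − 3(q_{North} + q_{East})) − 62q_{North} − 0.5q_{North}².
∂π/∂q_{North} = 233 − 7q_{North} − 3q_{East} = 0, so q_{North} = 233/7 − (3/7)q_{East}.
The reaction-function slope is −3/7, so a 42-unit rise in q_{East} moves q_{North} by −3/7 × 42 = −18. North's best response falls — the actions are strategic substitutes.

-18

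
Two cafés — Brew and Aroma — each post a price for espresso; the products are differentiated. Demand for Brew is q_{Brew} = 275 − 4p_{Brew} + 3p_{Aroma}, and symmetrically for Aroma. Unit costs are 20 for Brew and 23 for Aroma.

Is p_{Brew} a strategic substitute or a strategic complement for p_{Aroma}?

strategic complements

Brew's profit: π = (p_{Brew} − 20)(275 − 4p_{Brew} + 3p_{Aroma}).
∂π/∂p_{Brew} = 355 − 8p_{Brew} + 3p_{Aroma} = 0 ⇒ p_{Brew} = 44.375 + 0.375p_{Aroma}.
The best-response slope dp_{Brew}/dp_{Aroma} = 0.375 > 0: the reaction function is upward-sloping, so the choices are strategic complements.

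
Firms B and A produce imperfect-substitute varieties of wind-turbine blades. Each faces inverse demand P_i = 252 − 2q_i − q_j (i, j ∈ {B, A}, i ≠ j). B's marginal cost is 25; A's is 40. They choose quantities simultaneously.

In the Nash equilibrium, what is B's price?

117.8

Firm B's profit: π = q_B(252 − 2q_B − q_A) − 25q_B.
∂π/∂q_B = 227 − 4q_B − q_A = 0 ⇒ q_B = 56.75 − 0.25q_A.
Similarly q_A = 53 − 0.25q_B.
Plugging q_A into B's best response: q_B = 56.75 − 0.25(53 − 0.25q_B) ⇒ 0.9375q_B = 43.5, so q_B = 46.4.
Then q_A = 53 − 0.25·46.4 = 41.4.
P_B = 252 − 2·46.4 − 41.4 = 117.8.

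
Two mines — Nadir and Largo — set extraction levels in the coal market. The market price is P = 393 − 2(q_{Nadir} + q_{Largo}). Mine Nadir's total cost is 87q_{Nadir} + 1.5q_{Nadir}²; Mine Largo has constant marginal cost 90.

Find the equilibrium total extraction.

88.625

Mine Nadir's profit: π = q_{Nadir}(393 − 2(q_{Nadir} + q_{Largo})) − 87q_{Nadir} − 1.5q_{Nadir}².
∂π/∂q_{Nadir} = 306 − 7q_{Nadir} − 2q_{Largo} = 0, so q_{Nadir} = 306/7 − (2/7)q_{Largo}.
For Largo: ∂π/∂q_{Largo} = 303 − 4q_{Largo} − 2q_{Nadir} = 0 ⇒ q_{Largo} = 75.75 − 0.5q_{Nadir}.
Substituting the second reaction function into the first: q_{Nadir} = 306/7 − (2/7)(75.75 − 0.5q_{Nadir}), which gives (6/7)q_{Nadir} = 309/14 ⇒ q_{Nadir} = 25.75.
Then q_{Largo} = 75.75 − 0.5·25.75 = 62.875.
Total extraction: 25.75 + 62.875 = 88.625.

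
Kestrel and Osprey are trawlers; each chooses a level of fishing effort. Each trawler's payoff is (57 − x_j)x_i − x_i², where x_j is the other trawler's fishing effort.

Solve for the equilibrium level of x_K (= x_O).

Kestrel's payoff is (57 − x_O)x_K − x_K².
∂π/∂x_K = 57 − x_O − 2x_K = 0, so x_K = 28.5 − 0.5x_O.
Setting x_K = x_O in the reaction function: x_K = 28.5 − 0.5x_K, so x_K = 28.5 / 1.5 = 19.

19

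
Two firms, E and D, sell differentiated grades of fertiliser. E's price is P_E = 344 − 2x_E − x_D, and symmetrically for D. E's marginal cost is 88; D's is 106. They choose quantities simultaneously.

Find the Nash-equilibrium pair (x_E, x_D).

52.4, 46.4

Firm E's profit: π = x_E(344 − 2x_E − x_D) − 88x_E.
∂π/∂x_E = 256 − 4x_E − x_D = 0 ⇒ x_E = 64 − 0.25x_D.
Similarly x_D = 59.5 − 0.25x_E.
Solving the two reaction functions simultaneously: (1 − (−0.25)(−0.25))x_E = 64 − 0.25·59.5, so 0.9375x_E = 49.125 and x_E = 52.4.
Then x_D = 59.5 − 0.25·52.4 = 46.4.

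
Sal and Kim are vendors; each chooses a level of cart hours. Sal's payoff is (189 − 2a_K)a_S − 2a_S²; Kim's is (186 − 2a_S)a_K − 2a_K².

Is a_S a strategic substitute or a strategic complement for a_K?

strategic substitutes

Expanding Sal's payoff: 189a_S − 2a_Ka_S − 2a_S².
∂π/∂a_S = 189 − 2a_K − 4a_S = 0, so a_S = 47.25 − 0.5a_K.
The best-response slope da_S/da_K = −0.5 < 0: the reaction function is downward-sloping, so the choices are strategic substitutes.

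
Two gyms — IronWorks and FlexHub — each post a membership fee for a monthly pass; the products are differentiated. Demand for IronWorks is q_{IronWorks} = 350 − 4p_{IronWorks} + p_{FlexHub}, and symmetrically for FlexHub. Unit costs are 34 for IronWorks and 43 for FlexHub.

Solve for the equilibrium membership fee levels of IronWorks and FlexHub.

IronWorks's profit: π = (p_{IronWorks} − 34)(350 − 4p_{IronWorks} + p_{FlexHub}).
∂π/∂p_{IronWorks} = 486 − 8p_{IronWorks} + p_{FlexHub} = 0 ⇒ p_{IronWorks} = 60.75 + 0.125p_{FlexHub}.
Similarly p_{FlexHub} = 65.25 + 0.125p_{IronWorks}.
Plugging p_{FlexHub} into IronWorks's best response: p_{IronWorks} = 60.75 + 0.125(65.25 + 0.125p_{IronWorks}) ⇒ (63/64)p_{IronWorks} = 2205/32, so p_{IronWorks} = 70.
Then p_{FlexHub} = 65.25 + 0.125·70 = 74.

70, 74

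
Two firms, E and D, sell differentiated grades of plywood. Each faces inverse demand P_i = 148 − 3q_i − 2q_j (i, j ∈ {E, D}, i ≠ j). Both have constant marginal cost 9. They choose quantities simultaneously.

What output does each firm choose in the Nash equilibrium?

17.375

Firm E's profit: π = q_E(148 − 3q_E − 2q_D) − 9q_E.
∂π/∂q_E = 139 − 6q_E − 2q_D = 0 ⇒ q_E = 139/6 − (1/3)q_D.
Setting q_E = q_D in the reaction function: q_E = 139/6 − (1/3)q_E, so q_E = (139/6) / (4/3) = 17.375.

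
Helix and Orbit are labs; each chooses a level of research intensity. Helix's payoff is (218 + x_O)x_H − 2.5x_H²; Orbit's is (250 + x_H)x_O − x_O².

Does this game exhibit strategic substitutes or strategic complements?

strategic complements

Expanding Helix's payoff: 218x_H + x_Ox_H − 2.5x_H².
∂π/∂x_H = 218 + x_O − 5x_H = 0, so x_H = 43.6 + 0.2x_O.
The best-response slope dx_H/dx_O = 0.2 > 0: the reaction function is upward-sloping, so the choices are strategic complements.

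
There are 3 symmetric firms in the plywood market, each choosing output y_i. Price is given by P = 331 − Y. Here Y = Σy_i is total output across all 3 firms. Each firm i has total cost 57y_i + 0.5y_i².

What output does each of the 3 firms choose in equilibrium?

A representative firm's profit is π_i = y_i(331 − Y) − 57y_i − 0.5y_i², with Y = y_i + Σ_{j≠i} y_j.
First-order condition: 274 − 3y_i − Σ_{j≠i} y_j = 0.
With identical firms, set every y_j = y: then 274 − 3y − 2y = 0, i.e. y = 274/5 = 54.8.

54.8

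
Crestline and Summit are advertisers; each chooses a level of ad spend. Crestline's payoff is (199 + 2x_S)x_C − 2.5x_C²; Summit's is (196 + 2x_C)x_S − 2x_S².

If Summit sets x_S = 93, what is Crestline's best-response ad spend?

Expanding Crestline's payoff: 199x_C + 2x_Sx_C − 2.5x_C².
∂π/∂x_C = 199 + 2x_S − 5x_C = 0, so x_C = 39.8 + 0.4x_S.
At x_S = 93: x_C = 39.8 + 0.4·93 = 77.

77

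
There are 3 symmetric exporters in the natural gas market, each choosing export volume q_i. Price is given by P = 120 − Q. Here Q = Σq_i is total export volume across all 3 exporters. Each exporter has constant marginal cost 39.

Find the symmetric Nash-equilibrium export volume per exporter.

20.25

A representative exporter's profit is π_i = q_i(120 − Q) − 39q_i, with Q = q_i + Σ_{j≠i} q_j.
First-order condition: 81 − 2q_i − Σ_{j≠i} q_j = 0.
Imposing symmetry (q_j = q for all j) turns Σ_{j≠i} q_j into 2q, so 81 = 4q and q = 20.25.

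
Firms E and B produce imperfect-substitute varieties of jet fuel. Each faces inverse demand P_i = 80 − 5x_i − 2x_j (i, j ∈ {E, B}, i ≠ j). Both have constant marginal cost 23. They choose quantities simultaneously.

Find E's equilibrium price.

Firm E's profit: π = x_E(80 − 5x_E − 2x_B) − 23x_E.
∂π/∂x_E = 57 − 10x_E − 2x_B = 0 ⇒ x_E = 5.7 − 0.2x_B.
The game is symmetric, so in equilibrium x_B = x_E: the reaction function gives 1.2x_E = 5.7, hence x_E = 4.75.
P_E = 80 − 5·4.75 − 2·4.75 = 46.75.

46.75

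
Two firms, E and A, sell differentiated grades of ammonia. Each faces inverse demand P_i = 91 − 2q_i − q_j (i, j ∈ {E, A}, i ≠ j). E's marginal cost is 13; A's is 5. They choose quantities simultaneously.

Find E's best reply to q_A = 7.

17.75

Firm E's profit: π = q_E(91 − 2q_E − q_A) − 13q_E.
∂π/∂q_E = 78 − 4q_E − q_A = 0 ⇒ q_E = 19.5 − 0.25q_A.
At q_A = 7: q_E = 19.5 − 0.25·7 = 17.75.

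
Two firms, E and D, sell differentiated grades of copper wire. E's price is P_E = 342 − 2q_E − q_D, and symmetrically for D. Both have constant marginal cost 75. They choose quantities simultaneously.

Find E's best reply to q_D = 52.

53.75

Firm E's profit: π = q_E(342 − 2q_E − q_D) − 75q_E.
∂π/∂q_E = 267 − 4q_E − q_D = 0 ⇒ q_E = 66.75 − 0.25q_D.
At q_D = 52: q_E = 66.75 − 0.25·52 = 53.75.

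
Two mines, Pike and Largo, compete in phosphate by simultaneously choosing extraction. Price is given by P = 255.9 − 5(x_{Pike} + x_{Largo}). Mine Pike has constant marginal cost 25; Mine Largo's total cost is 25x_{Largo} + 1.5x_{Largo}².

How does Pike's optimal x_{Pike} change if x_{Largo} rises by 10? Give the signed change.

-5

Mine Pike's profit: π = x_{Pike}(255.9 − 5(x_{Pike} + x_{Largo})) − 25x_{Pike}.
∂π/∂x_{Pike} = 230.9 − 10x_{Pike} − 5x_{Largo} = 0, so x_{Pike} = 23.09 − 0.5x_{Largo}.
The reaction-function slope is −0.5, so a 10-unit rise in x_{Largo} moves x_{Pike} by −0.5 × 10 = −5. Pike's best response falls — the actions are strategic substitutes.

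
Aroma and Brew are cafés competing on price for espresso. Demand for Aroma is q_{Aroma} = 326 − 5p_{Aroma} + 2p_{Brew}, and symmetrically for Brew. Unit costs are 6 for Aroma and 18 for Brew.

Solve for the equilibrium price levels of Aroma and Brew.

45.75, 50.75

Aroma's profit: π = (p_{Aroma} − 6)(326 − 5p_{Aroma} + 2p_{Brew}).
∂π/∂p_{Aroma} = 356 − 10p_{Aroma} + 2p_{Brew} = 0 ⇒ p_{Aroma} = 35.6 + 0.2p_{Brew}.
Similarly p_{Brew} = 41.6 + 0.2p_{Aroma}.
Solving the two reaction functions simultaneously: (1 − (0.2)(0.2))p_{Aroma} = 35.6 + 0.2·41.6, so 0.96p_{Aroma} = 43.92 and p_{Aroma} = 45.75.
Then p_{Brew} = 41.6 + 0.2·45.75 = 50.75.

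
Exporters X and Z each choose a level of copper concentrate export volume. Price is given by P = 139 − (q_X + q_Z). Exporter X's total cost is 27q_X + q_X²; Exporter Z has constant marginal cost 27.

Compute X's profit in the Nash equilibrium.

Exporter X's profit: π = q_X(139 − (q_X + q_Z)) − 27q_X − q_X².
∂π/∂q_X = 112 − 4q_X − q_Z = 0, so q_X = 28 − 0.25q_Z.
For Z: ∂π/∂q_Z = 112 − 2q_Z − q_X = 0 ⇒ q_Z = 56 − 0.5q_X.
Substituting the second reaction function into the first: q_X = 28 − 0.25(56 − 0.5q_X), which gives 0.875q_X = 14 ⇒ q_X = 16.
Then q_Z = 56 − 0.5·16 = 48.
Price P = 139 − 64 = 75.
X's profit: (75 − 27)·16 − (16)² = 512.

512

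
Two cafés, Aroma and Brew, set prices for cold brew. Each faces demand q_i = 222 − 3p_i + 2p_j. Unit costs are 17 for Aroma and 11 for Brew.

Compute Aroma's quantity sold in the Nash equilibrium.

150.375

Aroma's profit: π = (p_{Aroma} − 17)(222 − 3p_{Aroma} + 2p_{Brew}).
∂π/∂p_{Aroma} = 273 − 6p_{Aroma} + 2p_{Brew} = 0 ⇒ p_{Aroma} = 45.5 + (1/3)p_{Brew}.
Similarly p_{Brew} = 42.5 + (1/3)p_{Aroma}.
Substituting the second reaction function into the first: p_{Aroma} = 45.5 + (1/3)(42.5 + (1/3)p_{Aroma}), which gives (8/9)p_{Aroma} = 179/3 ⇒ p_{Aroma} = 67.125.
Then p_{Brew} = 42.5 + (1/3)·67.125 = 64.875.
q_{Aroma} = 222 − 3·67.125 + 2·64.875 = 150.375.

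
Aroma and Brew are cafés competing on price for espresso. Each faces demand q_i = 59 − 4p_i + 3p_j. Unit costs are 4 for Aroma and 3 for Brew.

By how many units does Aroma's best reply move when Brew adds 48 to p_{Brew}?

18

Aroma's profit: π = (p_{Aroma} − 4)(59 − 4p_{Aroma} + 3p_{Brew}).
∂π/∂p_{Aroma} = 75 − 8p_{Aroma} + 3p_{Brew} = 0 ⇒ p_{Aroma} = 9.375 + 0.375p_{Brew}.
The reaction-function slope is 0.375, so a 48-unit rise in p_{Brew} moves p_{Aroma} by 0.375 × 48 = 18. Aroma's best response rises — the actions are strategic complements.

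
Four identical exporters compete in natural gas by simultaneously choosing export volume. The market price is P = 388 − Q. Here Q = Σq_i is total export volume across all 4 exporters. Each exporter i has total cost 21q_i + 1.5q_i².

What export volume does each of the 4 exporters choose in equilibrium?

A representative exporter's profit is π_i = q_i(388 − Q) − 21q_i − 1.5q_i², with Q = q_i + Σ_{j≠i} q_j.
First-order condition: 367 − 5q_i − Σ_{j≠i} q_j = 0.
In a symmetric equilibrium every exporter chooses the same q, so Σ_{j≠i} q_j = 3q. The condition becomes 367 − 8q = 0, giving q = 367/8 = 45.875.

45.875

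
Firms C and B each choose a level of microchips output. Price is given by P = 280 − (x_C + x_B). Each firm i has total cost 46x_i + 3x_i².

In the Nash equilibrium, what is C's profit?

2704

Firm C's profit: π = x_C(280 − (x_C + x_B)) − 46x_C − 3x_C².
∂π/∂x_C = 234 − 8x_C − x_B = 0, so x_C = 29.25 − 0.125x_B.
Setting x_C = x_B in the reaction function: x_C = 29.25 − 0.125x_C, so x_C = 29.25 / 1.125 = 26.
Price P = 280 − 52 = 228.
C's profit: (228 − 46)·26 − 3(26)² = 2704.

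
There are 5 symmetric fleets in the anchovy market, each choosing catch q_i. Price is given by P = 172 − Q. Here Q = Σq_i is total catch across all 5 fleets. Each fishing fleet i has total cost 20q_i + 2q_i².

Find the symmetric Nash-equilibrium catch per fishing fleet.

15.2

A representative fishing fleet's profit is π_i = q_i(172 − Q) − 20q_i − 2q_i², with Q = q_i + Σ_{j≠i} q_j.
First-order condition: 152 − 6q_i − Σ_{j≠i} q_j = 0.
With identical fishing fleets, set every q_j = q: then 152 − 6q − 4q = 0, i.e. q = 152/10 = 15.2.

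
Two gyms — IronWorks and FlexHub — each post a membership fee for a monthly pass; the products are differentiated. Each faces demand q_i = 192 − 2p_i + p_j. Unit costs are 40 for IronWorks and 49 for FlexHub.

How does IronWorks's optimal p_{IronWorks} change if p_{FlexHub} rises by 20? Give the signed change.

IronWorks's profit: π = (p_{IronWorks} − 40)(192 − 2p_{IronWorks} + p_{FlexHub}).
∂π/∂p_{IronWorks} = 272 − 4p_{IronWorks} + p_{FlexHub} = 0 ⇒ p_{IronWorks} = 68 + 0.25p_{FlexHub}.
The reaction-function slope is 0.25, so a 20-unit rise in p_{FlexHub} moves p_{IronWorks} by 0.25 × 20 = 5. IronWorks's best response rises — the actions are strategic complements.

5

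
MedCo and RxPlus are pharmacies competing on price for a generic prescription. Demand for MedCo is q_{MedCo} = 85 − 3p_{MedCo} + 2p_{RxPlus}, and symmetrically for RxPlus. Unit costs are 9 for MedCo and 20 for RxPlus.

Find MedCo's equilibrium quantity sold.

63.1875

MedCo's profit: π = (p_{MedCo} − 9)(85 − 3p_{MedCo} + 2p_{RxPlus}).
∂π/∂p_{MedCo} = 112 − 6p_{MedCo} + 2p_{RxPlus} = 0 ⇒ p_{MedCo} = 56/3 + (1/3)p_{RxPlus}.
Similarly p_{RxPlus} = 145/6 + (1/3)p_{MedCo}.
Solving the two reaction functions simultaneously: (1 − (1/3)(1/3))p_{MedCo} = 56/3 + (1/3)·(145/6), so (8/9)p_{MedCo} = 481/18 and p_{MedCo} = 30.0625.
Then p_{RxPlus} = 145/6 + (1/3)·30.0625 = 34.1875.
q_{MedCo} = 85 − 3·30.0625 + 2·34.1875 = 63.1875.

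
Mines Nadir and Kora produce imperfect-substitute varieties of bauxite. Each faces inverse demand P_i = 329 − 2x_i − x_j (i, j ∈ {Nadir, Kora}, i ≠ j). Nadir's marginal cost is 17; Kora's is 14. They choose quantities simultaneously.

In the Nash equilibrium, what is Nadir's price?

141.4

Mine Nadir's profit: π = x_{Nadir}(329 − 2x_{Nadir} − x_{Kora}) − 17x_{Nadir}.
∂π/∂x_{Nadir} = 312 − 4x_{Nadir} − x_{Kora} = 0 ⇒ x_{Nadir} = 78 − 0.25x_{Kora}.
Similarly x_{Kora} = 78.75 − 0.25x_{Nadir}.
Solving the two reaction functions simultaneously: (1 − (−0.25)(−0.25))x_{Nadir} = 78 − 0.25·78.75, so 0.9375x_{Nadir} = 58.3125 and x_{Nadir} = 62.2.
Then x_{Kora} = 78.75 − 0.25·62.2 = 63.2.
P_{Nadir} = 329 − 2·62.2 − 63.2 = 141.4.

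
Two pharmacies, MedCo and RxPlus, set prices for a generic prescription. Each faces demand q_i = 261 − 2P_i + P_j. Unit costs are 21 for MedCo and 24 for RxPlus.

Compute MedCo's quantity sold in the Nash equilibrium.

MedCo's profit: π = (P_{MedCo} − 21)(261 − 2P_{MedCo} + P_{RxPlus}).
∂π/∂P_{MedCo} = 303 − 4P_{MedCo} + P_{RxPlus} = 0 ⇒ P_{MedCo} = 75.75 + 0.25P_{RxPlus}.
Similarly P_{RxPlus} = 77.25 + 0.25P_{MedCo}.
Substituting the second reaction function into the first: P_{MedCo} = 75.75 + 0.25(77.25 + 0.25P_{MedCo}), which gives 0.9375P_{MedCo} = 95.0625 ⇒ P_{MedCo} = 101.4.
Then P_{RxPlus} = 77.25 + 0.25·101.4 = 102.6.
q_{MedCo} = 261 − 2·101.4 + 102.6 = 160.8.

160.8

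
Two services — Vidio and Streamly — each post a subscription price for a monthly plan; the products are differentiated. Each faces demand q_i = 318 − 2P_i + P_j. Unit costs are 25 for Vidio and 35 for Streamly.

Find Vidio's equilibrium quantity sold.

Vidio's profit: π = (P_{Vidio} − 25)(318 − 2P_{Vidio} + P_{Streamly}).
∂π/∂P_{Vidio} = 368 − 4P_{Vidio} + P_{Streamly} = 0 ⇒ P_{Vidio} = 92 + 0.25P_{Streamly}.
Similarly P_{Streamly} = 97 + 0.25P_{Vidio}.
Substituting the second reaction function into the first: P_{Vidio} = 92 + 0.25(97 + 0.25P_{Vidio}), which gives 0.9375P_{Vidio} = 116.25 ⇒ P_{Vidio} = 124.
Then P_{Streamly} = 97 + 0.25·124 = 128.
q_{Vidio} = 318 − 2·124 + 128 = 198.

198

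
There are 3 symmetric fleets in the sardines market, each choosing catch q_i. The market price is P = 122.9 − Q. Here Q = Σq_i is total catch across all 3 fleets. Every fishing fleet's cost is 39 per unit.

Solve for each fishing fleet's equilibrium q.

A representative fishing fleet's profit is π_i = q_i(122.9 − Q) − 39q_i, with Q = q_i + Σ_{j≠i} q_j.
First-order condition: 83.9 − 2q_i − Σ_{j≠i} q_j = 0.
Imposing symmetry (q_j = q for all j) turns Σ_{j≠i} q_j into 2q, so 83.9 = 4q and q = 20.975.

20.975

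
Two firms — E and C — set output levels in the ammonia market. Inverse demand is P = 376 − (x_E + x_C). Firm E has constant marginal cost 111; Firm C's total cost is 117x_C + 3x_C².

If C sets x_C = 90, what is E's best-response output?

87.5

Firm E's profit: π = x_E(376 − (x_E + x_C)) − 111x_E.
∂π/∂x_E = 265 − 2x_E − x_C = 0, so x_E = 132.5 − 0.5x_C.
At x_C = 90: x_E = 132.5 − 0.5·90 = 87.5.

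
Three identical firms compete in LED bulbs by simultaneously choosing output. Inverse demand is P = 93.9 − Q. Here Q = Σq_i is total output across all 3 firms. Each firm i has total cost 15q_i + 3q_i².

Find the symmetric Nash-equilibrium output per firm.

A representative firm's profit is π_i = q_i(93.9 − Q) − 15q_i − 3q_i², with Q = q_i + Σ_{j≠i} q_j.
First-order condition: 78.9 − 8q_i − Σ_{j≠i} q_j = 0.
Imposing symmetry (q_j = q for all j) turns Σ_{j≠i} q_j into 2q, so 78.9 = 10q and q = 7.89.

7.89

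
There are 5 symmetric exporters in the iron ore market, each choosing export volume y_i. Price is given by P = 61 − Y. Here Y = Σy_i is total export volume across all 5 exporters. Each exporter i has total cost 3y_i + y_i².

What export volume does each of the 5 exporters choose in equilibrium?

7.25

A representative exporter's profit is π_i = y_i(61 − Y) − 3y_i − y_i², with Y = y_i + Σ_{j≠i} y_j.
First-order condition: 58 − 4y_i − Σ_{j≠i} y_j = 0.
In a symmetric equilibrium every exporter chooses the same y, so Σ_{j≠i} y_j = 4y. The condition becomes 58 − 8y = 0, giving y = 58/8 = 7.25.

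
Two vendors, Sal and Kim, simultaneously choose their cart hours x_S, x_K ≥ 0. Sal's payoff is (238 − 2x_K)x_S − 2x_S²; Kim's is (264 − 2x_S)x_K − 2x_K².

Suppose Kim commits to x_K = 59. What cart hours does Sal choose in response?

30

Expanding Sal's payoff: 238x_S − 2x_Kx_S − 2x_S².
∂π/∂x_S = 238 − 2x_K − 4x_S = 0, so x_S = 59.5 − 0.5x_K.
At x_K = 59: x_S = 59.5 − 0.5·59 = 30.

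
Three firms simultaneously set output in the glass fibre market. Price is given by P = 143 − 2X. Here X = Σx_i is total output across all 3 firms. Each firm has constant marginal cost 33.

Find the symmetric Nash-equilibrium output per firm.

A representative firm's profit is π_i = x_i(143 − 2X) − 33x_i, with X = x_i + Σ_{j≠i} x_j.
First-order condition: 110 − 4x_i − 2Σ_{j≠i} x_j = 0.
With identical firms, set every x_j = x: then 110 − 4x − 4x = 0, i.e. x = 110/8 = 13.75.

13.75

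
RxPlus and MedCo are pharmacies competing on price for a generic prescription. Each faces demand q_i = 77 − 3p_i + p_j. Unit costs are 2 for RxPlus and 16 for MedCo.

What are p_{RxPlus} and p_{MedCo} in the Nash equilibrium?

RxPlus's profit: π = (p_{RxPlus} − 2)(77 − 3p_{RxPlus} + p_{MedCo}).
∂π/∂p_{RxPlus} = 83 − 6p_{RxPlus} + p_{MedCo} = 0 ⇒ p_{RxPlus} = 83/6 + (1/6)p_{MedCo}.
Similarly p_{MedCo} = 125/6 + (1/6)p_{RxPlus}.
Substituting the second reaction function into the first: p_{RxPlus} = 83/6 + (1/6)(125/6 + (1/6)p_{RxPlus}), which gives (35/36)p_{RxPlus} = 623/36 ⇒ p_{RxPlus} = 17.8.
Then p_{MedCo} = 125/6 + (1/6)·17.8 = 23.8.

17.8, 23.8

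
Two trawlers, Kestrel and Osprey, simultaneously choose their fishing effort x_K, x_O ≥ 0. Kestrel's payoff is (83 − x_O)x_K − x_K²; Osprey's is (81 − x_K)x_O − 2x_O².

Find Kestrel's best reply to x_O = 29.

27

Expanding Kestrel's payoff: 83x_K − x_Ox_K − x_K².
∂π/∂x_K = 83 − x_O − 2x_K = 0, so x_K = 41.5 − 0.5x_O.
At x_O = 29: x_K = 41.5 − 0.5·29 = 27.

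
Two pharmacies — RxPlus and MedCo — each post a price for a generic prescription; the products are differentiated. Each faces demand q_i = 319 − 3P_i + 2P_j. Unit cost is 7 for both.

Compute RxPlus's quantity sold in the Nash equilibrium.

234

RxPlus's profit: π = (P_{RxPlus} − 7)(319 − 3P_{RxPlus} + 2P_{MedCo}).
∂π/∂P_{RxPlus} = 340 − 6P_{RxPlus} + 2P_{MedCo} = 0 ⇒ P_{RxPlus} = 170/3 + (1/3)P_{MedCo}.
By symmetry P_{MedCo} = P_{RxPlus}; substituting into the reaction function, (2/3)P_{RxPlus} = 170/3 and P_{RxPlus} = 85.
q_{RxPlus} = 319 − 3·85 + 2·85 = 234.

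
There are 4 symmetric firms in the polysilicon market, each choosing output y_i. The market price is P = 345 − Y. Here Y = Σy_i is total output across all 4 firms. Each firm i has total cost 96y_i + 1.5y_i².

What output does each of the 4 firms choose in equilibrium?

31.125

A representative firm's profit is π_i = y_i(345 − Y) − 96y_i − 1.5y_i², with Y = y_i + Σ_{j≠i} y_j.
First-order condition: 249 − 5y_i − Σ_{j≠i} y_j = 0.
With identical firms, set every y_j = y: then 249 − 5y − 3y = 0, i.e. y = 249/8 = 31.125.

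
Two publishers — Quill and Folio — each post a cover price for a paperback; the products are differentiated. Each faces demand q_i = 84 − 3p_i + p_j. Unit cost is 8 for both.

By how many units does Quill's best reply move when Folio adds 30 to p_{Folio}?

5

Quill's profit: π = (p_{Quill} − 8)(84 − 3p_{Quill} + p_{Folio}).
∂π/∂p_{Quill} = 108 − 6p_{Quill} + p_{Folio} = 0 ⇒ p_{Quill} = 18 + (1/6)p_{Folio}.
The reaction-function slope is 1/6, so a 30-unit rise in p_{Folio} moves p_{Quill} by 1/6 × 30 = 5. Quill's best response rises — the actions are strategic complements.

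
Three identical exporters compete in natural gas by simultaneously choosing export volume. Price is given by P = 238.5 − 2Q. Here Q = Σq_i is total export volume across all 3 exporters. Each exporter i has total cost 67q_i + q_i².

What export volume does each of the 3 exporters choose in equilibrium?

A representative exporter's profit is π_i = q_i(238.5 − 2Q) − 67q_i − q_i², with Q = q_i + Σ_{j≠i} q_j.
First-order condition: 171.5 − 6q_i − 2Σ_{j≠i} q_j = 0.
Imposing symmetry (q_j = q for all j) turns Σ_{j≠i} q_j into 2q, so 171.5 = 10q and q = 17.15.

17.15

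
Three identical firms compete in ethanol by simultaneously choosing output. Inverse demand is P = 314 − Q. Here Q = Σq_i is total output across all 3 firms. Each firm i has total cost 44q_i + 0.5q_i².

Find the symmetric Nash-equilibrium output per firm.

A representative firm's profit is π_i = q_i(314 − Q) − 44q_i − 0.5q_i², with Q = q_i + Σ_{j≠i} q_j.
First-order condition: 270 − 3q_i − Σ_{j≠i} q_j = 0.
In a symmetric equilibrium every firm chooses the same q, so Σ_{j≠i} q_j = 2q. The condition becomes 270 − 5q = 0, giving q = 270/5 = 54.

54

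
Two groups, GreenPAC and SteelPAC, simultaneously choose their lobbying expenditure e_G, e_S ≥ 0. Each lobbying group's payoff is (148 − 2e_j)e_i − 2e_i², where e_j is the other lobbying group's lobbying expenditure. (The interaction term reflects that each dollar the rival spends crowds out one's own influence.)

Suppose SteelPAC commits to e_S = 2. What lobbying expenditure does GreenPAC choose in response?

36

GreenPAC's payoff is (148 − 2e_S)e_G − 2e_G².
∂π/∂e_G = 148 − 2e_S − 4e_G = 0, so e_G = 37 − 0.5e_S.
At e_S = 2: e_G = 37 − 0.5·2 = 36.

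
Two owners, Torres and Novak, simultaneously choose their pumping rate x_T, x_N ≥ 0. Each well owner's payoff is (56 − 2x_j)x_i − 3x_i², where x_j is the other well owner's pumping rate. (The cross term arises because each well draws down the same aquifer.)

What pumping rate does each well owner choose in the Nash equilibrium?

7

Torres's payoff is (56 − 2x_N)x_T − 3x_T².
∂π/∂x_T = 56 − 2x_N − 6x_T = 0, so x_T = 28/3 − (1/3)x_N.
The game is symmetric, so in equilibrium x_N = x_T: the reaction function gives (4/3)x_T = 28/3, hence x_T = 7.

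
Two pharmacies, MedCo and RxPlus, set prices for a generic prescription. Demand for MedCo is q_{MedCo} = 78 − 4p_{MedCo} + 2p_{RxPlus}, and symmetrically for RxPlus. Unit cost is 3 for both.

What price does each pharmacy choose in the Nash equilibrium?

15

MedCo's profit: π = (p_{MedCo} − 3)(78 − 4p_{MedCo} + 2p_{RxPlus}).
∂π/∂p_{MedCo} = 90 − 8p_{MedCo} + 2p_{RxPlus} = 0 ⇒ p_{MedCo} = 11.25 + 0.25p_{RxPlus}.
The game is symmetric, so in equilibrium p_{RxPlus} = p_{MedCo}: the reaction function gives 0.75p_{MedCo} = 11.25, hence p_{MedCo} = 15.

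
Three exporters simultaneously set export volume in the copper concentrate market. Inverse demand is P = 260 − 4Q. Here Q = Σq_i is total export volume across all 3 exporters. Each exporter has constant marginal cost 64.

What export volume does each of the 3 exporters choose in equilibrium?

12.25

A representative exporter's profit is π_i = q_i(260 − 4Q) − 64q_i, with Q = q_i + Σ_{j≠i} q_j.
First-order condition: 196 − 8q_i − 4Σ_{j≠i} q_j = 0.
With identical exporters, set every q_j = q: then 196 − 8q − 8q = 0, i.e. q = 196/16 = 12.25.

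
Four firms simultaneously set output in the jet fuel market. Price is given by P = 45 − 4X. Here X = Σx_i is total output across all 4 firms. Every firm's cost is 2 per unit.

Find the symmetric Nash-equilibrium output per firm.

A representative firm's profit is π_i = x_i(45 − 4X) − 2x_i, with X = x_i + Σ_{j≠i} x_j.
First-order condition: 43 − 8x_i − 4Σ_{j≠i} x_j = 0.
With identical firms, set every x_j = x: then 43 − 8x − 12x = 0, i.e. x = 43/20 = 2.15.

2.15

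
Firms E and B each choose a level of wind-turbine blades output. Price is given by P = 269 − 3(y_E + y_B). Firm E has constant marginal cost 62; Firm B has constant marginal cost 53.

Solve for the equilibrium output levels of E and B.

Firm E's profit: π = y_E(269 − 3(y_E + y_B)) − 62y_E.
∂π/∂y_E = 207 − 6y_E − 3y_B = 0, so y_E = 34.5 − 0.5y_B.
By the same steps for B: y_B = 36 − 0.5y_E.
Plugging y_B into E's best response: y_E = 34.5 − 0.5(36 − 0.5y_E) ⇒ 0.75y_E = 16.5, so y_E = 22.
Then y_B = 36 − 0.5·22 = 25.

22, 25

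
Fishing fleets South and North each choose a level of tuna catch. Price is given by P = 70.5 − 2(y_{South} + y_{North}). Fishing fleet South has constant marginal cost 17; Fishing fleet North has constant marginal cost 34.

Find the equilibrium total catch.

15

Fishing fleet South's profit: π = y_{South}(70.5 − 2(y_{South} + y_{North})) − 17y_{South}.
∂π/∂y_{South} = 53.5 − 4y_{South} − 2y_{North} = 0, so y_{South} = 13.375 − 0.5y_{North}.
By the same steps for North: y_{North} = 9.125 − 0.5y_{South}.
Substituting the second reaction function into the first: y_{South} = 13.375 − 0.5(9.125 − 0.5y_{South}), which gives 0.75y_{South} = 8.8125 ⇒ y_{South} = 11.75.
Then y_{North} = 9.125 − 0.5·11.75 = 3.25.
Total catch: 11.75 + 3.25 = 15.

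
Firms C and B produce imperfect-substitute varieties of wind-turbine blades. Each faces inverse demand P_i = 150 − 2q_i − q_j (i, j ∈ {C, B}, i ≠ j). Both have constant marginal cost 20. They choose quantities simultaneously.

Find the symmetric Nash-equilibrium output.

Firm C's profit: π = q_C(150 − 2q_C − q_B) − 20q_C.
∂π/∂q_C = 130 − 4q_C − q_B = 0 ⇒ q_C = 32.5 − 0.25q_B.
The game is symmetric, so in equilibrium q_B = q_C: the reaction function gives 1.25q_C = 32.5, hence q_C = 26.

26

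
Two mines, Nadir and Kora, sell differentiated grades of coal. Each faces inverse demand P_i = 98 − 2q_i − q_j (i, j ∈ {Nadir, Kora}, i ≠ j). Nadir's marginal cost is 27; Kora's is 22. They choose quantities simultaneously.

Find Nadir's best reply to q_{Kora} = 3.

Mine Nadir's profit: π = q_{Nadir}(98 − 2q_{Nadir} − q_{Kora}) − 27q_{Nadir}.
∂π/∂q_{Nadir} = 71 − 4q_{Nadir} − q_{Kora} = 0 ⇒ q_{Nadir} = 17.75 − 0.25q_{Kora}.
At q_{Kora} = 3: q_{Nadir} = 17.75 − 0.25·3 = 17.

17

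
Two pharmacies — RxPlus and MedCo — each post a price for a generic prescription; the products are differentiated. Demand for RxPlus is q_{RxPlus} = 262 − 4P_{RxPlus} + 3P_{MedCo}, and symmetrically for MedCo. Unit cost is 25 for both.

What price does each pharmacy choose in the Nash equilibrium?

72.4

RxPlus's profit: π = (P_{RxPlus} − 25)(262 − 4P_{RxPlus} + 3P_{MedCo}).
∂π/∂P_{RxPlus} = 362 − 8P_{RxPlus} + 3P_{MedCo} = 0 ⇒ P_{RxPlus} = 45.25 + 0.375P_{MedCo}.
Setting P_{RxPlus} = P_{MedCo} in the reaction function: P_{RxPlus} = 45.25 + 0.375P_{RxPlus}, so P_{RxPlus} = 45.25 / 0.625 = 72.4.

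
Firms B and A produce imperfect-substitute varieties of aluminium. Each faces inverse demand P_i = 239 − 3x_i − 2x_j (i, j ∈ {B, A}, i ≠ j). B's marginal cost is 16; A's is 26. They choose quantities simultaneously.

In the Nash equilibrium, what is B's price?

Firm B's profit: π = x_B(239 − 3x_B − 2x_A) − 16x_B.
∂π/∂x_B = 223 − 6x_B − 2x_A = 0 ⇒ x_B = 223/6 − (1/3)x_A.
Similarly x_A = 35.5 − (1/3)x_B.
Solving the two reaction functions simultaneously: (1 − (−1/3)(−1/3))x_B = 223/6 − (1/3)·35.5, so (8/9)x_B = 76/3 and x_B = 28.5.
Then x_A = 35.5 − (1/3)·28.5 = 26.
P_B = 239 − 3·28.5 − 2·26 = 101.5.

101.5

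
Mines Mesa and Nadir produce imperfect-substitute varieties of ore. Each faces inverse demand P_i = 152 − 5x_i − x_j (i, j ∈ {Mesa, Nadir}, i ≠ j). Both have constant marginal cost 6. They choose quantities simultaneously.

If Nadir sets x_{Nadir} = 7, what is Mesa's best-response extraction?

Mine Mesa's profit: π = x_{Mesa}(152 − 5x_{Mesa} − x_{Nadir}) − 6x_{Mesa}.
∂π/∂x_{Mesa} = 146 − 10x_{Mesa} − x_{Nadir} = 0 ⇒ x_{Mesa} = 14.6 − 0.1x_{Nadir}.
At x_{Nadir} = 7: x_{Mesa} = 14.6 − 0.1·7 = 13.9.

13.9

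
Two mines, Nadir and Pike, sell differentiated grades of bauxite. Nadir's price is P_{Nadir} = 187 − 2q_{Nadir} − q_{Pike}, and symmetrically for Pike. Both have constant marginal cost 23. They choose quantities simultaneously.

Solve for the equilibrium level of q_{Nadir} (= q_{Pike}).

32.8

Mine Nadir's profit: π = q_{Nadir}(187 − 2q_{Nadir} − q_{Pike}) − 23q_{Nadir}.
∂π/∂q_{Nadir} = 164 − 4q_{Nadir} − q_{Pike} = 0 ⇒ q_{Nadir} = 41 − 0.25q_{Pike}.
By symmetry q_{Pike} = q_{Nadir}; substituting into the reaction function, 1.25q_{Nadir} = 41 and q_{Nadir} = 32.8.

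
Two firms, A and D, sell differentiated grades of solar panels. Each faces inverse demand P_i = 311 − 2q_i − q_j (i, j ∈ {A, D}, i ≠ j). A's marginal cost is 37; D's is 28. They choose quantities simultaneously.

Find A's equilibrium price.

Firm A's profit: π = q_A(311 − 2q_A − q_D) − 37q_A.
∂π/∂q_A = 274 − 4q_A − q_D = 0 ⇒ q_A = 68.5 − 0.25q_D.
Similarly q_D = 70.75 − 0.25q_A.
Plugging q_D into A's best response: q_A = 68.5 − 0.25(70.75 − 0.25q_A) ⇒ 0.9375q_A = 50.8125, so q_A = 54.2.
Then q_D = 70.75 − 0.25·54.2 = 57.2.
P_A = 311 − 2·54.2 − 57.2 = 145.4.

145.4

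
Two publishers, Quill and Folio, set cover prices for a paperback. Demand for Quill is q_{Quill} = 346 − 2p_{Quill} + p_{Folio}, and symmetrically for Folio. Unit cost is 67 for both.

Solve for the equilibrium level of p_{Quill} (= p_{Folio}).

Quill's profit: π = (p_{Quill} − 67)(346 − 2p_{Quill} + p_{Folio}).
∂π/∂p_{Quill} = 480 − 4p_{Quill} + p_{Folio} = 0 ⇒ p_{Quill} = 120 + 0.25p_{Folio}.
By symmetry p_{Folio} = p_{Quill}; substituting into the reaction function, 0.75p_{Quill} = 120 and p_{Quill} = 160.

160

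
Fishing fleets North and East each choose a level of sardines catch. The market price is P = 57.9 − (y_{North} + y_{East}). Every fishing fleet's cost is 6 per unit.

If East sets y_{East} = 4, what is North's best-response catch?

23.95

Fishing fleet North's profit: π = y_{North}(57.9 − (y_{North} + y_{East})) − 6y_{North}.
∂π/∂y_{North} = 51.9 − 2y_{North} − y_{East} = 0, so y_{North} = 25.95 − 0.5y_{East}.
At y_{East} = 4: y_{North} = 25.95 − 0.5·4 = 23.95.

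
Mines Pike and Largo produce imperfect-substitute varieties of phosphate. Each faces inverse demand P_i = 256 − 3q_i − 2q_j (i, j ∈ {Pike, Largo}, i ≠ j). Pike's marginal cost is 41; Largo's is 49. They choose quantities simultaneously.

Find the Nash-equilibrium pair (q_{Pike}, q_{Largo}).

27.375, 25.375

Mine Pike's profit: π = q_{Pike}(256 − 3q_{Pike} − 2q_{Largo}) − 41q_{Pike}.
∂π/∂q_{Pike} = 215 − 6q_{Pike} − 2q_{Largo} = 0 ⇒ q_{Pike} = 215/6 − (1/3)q_{Largo}.
Similarly q_{Largo} = 34.5 − (1/3)q_{Pike}.
Substituting the second reaction function into the first: q_{Pike} = 215/6 − (1/3)(34.5 − (1/3)q_{Pike}), which gives (8/9)q_{Pike} = 73/3 ⇒ q_{Pike} = 27.375.
Then q_{Largo} = 34.5 − (1/3)·27.375 = 25.375.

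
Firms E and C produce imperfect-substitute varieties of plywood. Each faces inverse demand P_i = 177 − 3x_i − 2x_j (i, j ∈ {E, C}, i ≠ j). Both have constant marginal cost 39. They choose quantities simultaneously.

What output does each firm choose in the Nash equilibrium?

17.25

Firm E's profit: π = x_E(177 − 3x_E − 2x_C) − 39x_E.
∂π/∂x_E = 138 − 6x_E − 2x_C = 0 ⇒ x_E = 23 − (1/3)x_C.
By symmetry x_C = x_E; substituting into the reaction function, (4/3)x_E = 23 and x_E = 17.25.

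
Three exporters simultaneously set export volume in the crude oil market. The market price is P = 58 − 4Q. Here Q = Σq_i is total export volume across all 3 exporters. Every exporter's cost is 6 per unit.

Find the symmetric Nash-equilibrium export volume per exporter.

3.25

A representative exporter's profit is π_i = q_i(58 − 4Q) − 6q_i, with Q = q_i + Σ_{j≠i} q_j.
First-order condition: 52 − 8q_i − 4Σ_{j≠i} q_j = 0.
Imposing symmetry (q_j = q for all j) turns Σ_{j≠i} q_j into 2q, so 52 = 16q and q = 3.25.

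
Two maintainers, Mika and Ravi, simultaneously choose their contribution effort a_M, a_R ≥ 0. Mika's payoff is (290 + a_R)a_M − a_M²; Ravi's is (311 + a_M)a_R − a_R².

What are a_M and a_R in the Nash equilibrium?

297, 304

Expanding Mika's payoff: 290a_M + a_Ra_M − a_M².
∂π/∂a_M = 290 + a_R − 2a_M = 0, so a_M = 145 + 0.5a_R.
Likewise for Ravi: a_R = 155.5 + 0.5a_M.
Plugging a_R into Mika's best response: a_M = 145 + 0.5(155.5 + 0.5a_M) ⇒ 0.75a_M = 222.75, so a_M = 297.
Then a_R = 155.5 + 0.5·297 = 304.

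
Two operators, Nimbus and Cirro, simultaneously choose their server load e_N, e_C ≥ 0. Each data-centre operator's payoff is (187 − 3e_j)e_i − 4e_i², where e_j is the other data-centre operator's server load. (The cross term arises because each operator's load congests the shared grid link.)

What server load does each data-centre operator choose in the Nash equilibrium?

17

Nimbus's payoff is (187 − 3e_C)e_N − 4e_N².
∂π/∂e_N = 187 − 3e_C − 8e_N = 0, so e_N = 23.375 − 0.375e_C.
Setting e_N = e_C in the reaction function: e_N = 23.375 − 0.375e_N, so e_N = 23.375 / 1.375 = 17.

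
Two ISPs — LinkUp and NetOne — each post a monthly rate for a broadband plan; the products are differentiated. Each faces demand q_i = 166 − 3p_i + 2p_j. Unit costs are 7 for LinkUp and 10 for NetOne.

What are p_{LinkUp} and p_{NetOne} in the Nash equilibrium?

LinkUp's profit: π = (p_{LinkUp} − 7)(166 − 3p_{LinkUp} + 2p_{NetOne}).
∂π/∂p_{LinkUp} = 187 − 6p_{LinkUp} + 2p_{NetOne} = 0 ⇒ p_{LinkUp} = 187/6 + (1/3)p_{NetOne}.
Similarly p_{NetOne} = 98/3 + (1/3)p_{LinkUp}.
Plugging p_{NetOne} into LinkUp's best response: p_{LinkUp} = 187/6 + (1/3)(98/3 + (1/3)p_{LinkUp}) ⇒ (8/9)p_{LinkUp} = 757/18, so p_{LinkUp} = 47.3125.
Then p_{NetOne} = 98/3 + (1/3)·47.3125 = 48.4375.

47.3125, 48.4375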